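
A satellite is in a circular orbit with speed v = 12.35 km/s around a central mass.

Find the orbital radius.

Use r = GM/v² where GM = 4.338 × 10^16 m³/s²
v = 12.35 km/s = 12350 m/s
GM = 4.338 × 10^16 m³/s²
v² = 1.52522 × 10^8 m²/s²
r = GM/v² = (4.338 × 10^16) / (1.52522 × 10^8) = 2.84417 × 10^8 m ≈ 2.844 × 10^8 m

Final answer: 2.844 × 10^8 m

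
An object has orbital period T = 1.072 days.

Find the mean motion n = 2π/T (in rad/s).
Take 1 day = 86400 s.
T = 1.072 days = 92620.8 s
n = 2π / 92620.8 s = 6.78377 × 10^-5 rad/s ≈ 6.784 × 10^-5 rad/s

Final answer: n = 6.784 × 10^-5 rad/s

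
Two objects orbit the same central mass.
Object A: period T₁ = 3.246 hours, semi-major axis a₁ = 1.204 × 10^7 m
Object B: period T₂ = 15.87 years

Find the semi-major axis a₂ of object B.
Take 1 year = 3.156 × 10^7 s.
T₁ = 3.246 hours = 11685.6 s
T₂ = 15.87 years = 5.00857 × 10^8 s
a₁ = 1.204 × 10^7 m
Kepler's third law: (T₂/T₁)² = (a₂/a₁)³  ⇒  a₂ = a₁ (T₂/T₁)^(2/3)
T₂/T₁ = 42861.1
(T₂/T₁)^(2/3) = 1224.73
a₂ = 1.204 × 10^7 m × 1224.73 = 1.47458 × 10^10 m ≈ 1.475 × 10^10 m

Final answer: a₂ = 1.475 × 10^10 m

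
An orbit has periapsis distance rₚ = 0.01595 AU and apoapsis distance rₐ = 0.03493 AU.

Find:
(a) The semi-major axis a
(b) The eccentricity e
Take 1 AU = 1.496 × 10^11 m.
rₚ = 0.01595 AU = 2.38612 × 10^9 m
rₐ = 0.03493 AU = 5.22553 × 10^9 m
(a) a = (rₚ + rₐ)/2 = 3.80582 × 10^9 m ≈ 0.02544 AU
(b) e = (rₐ − rₚ)/(rₐ + rₚ) = (2.83941 × 10^9) / (7.61165 × 10^9) = 0.373035

Final answer:
(a) a = 0.02544 AU
(b) e = 0.373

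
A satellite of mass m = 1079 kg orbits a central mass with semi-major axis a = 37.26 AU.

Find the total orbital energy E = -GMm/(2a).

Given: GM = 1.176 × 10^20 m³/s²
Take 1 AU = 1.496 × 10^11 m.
a = 37.26 AU = 5.5741 × 10^12 m
GM = 1.176 × 10^20 m³/s²
2a = 1.11482 × 10^13 m
GMm = 1.176 × 10^20 × 1079 = 1.2689 × 10^23 m³·kg/s²
E = −GMm/(2a) = -1.13822 × 10^10 J ≈ -11.38 GJ

Final answer: -11.38 GJ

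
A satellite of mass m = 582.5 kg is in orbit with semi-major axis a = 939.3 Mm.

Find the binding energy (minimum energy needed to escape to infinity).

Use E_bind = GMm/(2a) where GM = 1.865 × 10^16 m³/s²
a = 939.3 Mm = 9.393 × 10^8 m
GM = 1.865 × 10^16 m³/s²
m = 582.5 kg
GMm = 1.865 × 10^16 × 582.5 = 1.08636 × 10^19 m³·kg/s²
2a = 1.8786 × 10^9 m
E_bind = GMm/(2a) = 5.78283 × 10^9 J ≈ 5.783 GJ

Final answer: 5.783 GJ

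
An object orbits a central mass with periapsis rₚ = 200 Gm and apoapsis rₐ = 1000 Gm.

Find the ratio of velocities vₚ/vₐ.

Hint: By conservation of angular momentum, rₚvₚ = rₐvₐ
rₚ = 200 Gm = 2 × 10^11 m
rₐ = 1000 Gm = 1 × 10^12 m
rₚvₚ = rₐvₐ  ⇒  vₚ/vₐ = rₐ/rₚ
vₚ/vₐ = (1 × 10^12) / (2 × 10^11) = 5

Final answer: vₚ/vₐ = 5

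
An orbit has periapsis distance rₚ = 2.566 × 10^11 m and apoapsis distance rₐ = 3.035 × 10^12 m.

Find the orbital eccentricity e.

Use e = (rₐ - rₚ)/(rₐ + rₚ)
rₚ = 2.566 × 10^11 m
rₐ = 3.035 × 10^12 m
rₐ − rₚ = 2.7784 × 10^12 m
rₐ + rₚ = 3.2916 × 10^12 m
e = (rₐ − rₚ)/(rₐ + rₚ) = 0.844088

Final answer: e = 0.8441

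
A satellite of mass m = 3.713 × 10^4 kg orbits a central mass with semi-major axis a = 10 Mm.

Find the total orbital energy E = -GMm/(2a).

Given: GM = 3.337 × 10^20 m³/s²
a = 10 Mm = 1 × 10^7 m
GM = 3.337 × 10^20 m³/s²
2a = 2 × 10^7 m
GMm = 3.337 × 10^20 × 37130 = 1.23903 × 10^25 m³·kg/s²
E = −GMm/(2a) = -6.19514 × 10^17 J ≈ -619.5 PJ

Final answer: -619.5 PJ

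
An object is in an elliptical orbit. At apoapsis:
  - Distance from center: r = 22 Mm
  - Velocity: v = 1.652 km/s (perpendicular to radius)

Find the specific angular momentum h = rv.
r = 22 Mm = 2.2 × 10^7 m
v = 1.652 km/s = 1652 m/s
h = rv = 2.2 × 10^7 × 1652 = 3.6344 × 10^10 m²/s ≈ 3.634 × 10^10 m²/s

Final answer: h = 3.634 × 10^10 m²/s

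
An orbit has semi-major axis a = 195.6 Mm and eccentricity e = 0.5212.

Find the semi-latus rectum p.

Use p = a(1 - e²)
a = 195.6 Mm = 1.956 × 10^8 m
e = 0.5212,  e² = 0.271649,  1 − e² = 0.728351
p = a(1 − e²) = 1.956 × 10^8 m × 0.728351 = 1.42465 × 10^8 m ≈ 142.5 Mm

Final answer: p = 142.5 Mm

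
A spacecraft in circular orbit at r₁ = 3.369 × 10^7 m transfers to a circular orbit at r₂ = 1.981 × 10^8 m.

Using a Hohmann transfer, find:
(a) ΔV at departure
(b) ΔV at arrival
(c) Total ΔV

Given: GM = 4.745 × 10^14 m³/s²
r₁ = 3.369 × 10^7 m
r₂ = 1.981 × 10^8 m
GM = 4.745 × 10^14 m³/s²
Transfer ellipse: a_t = (r₁ + r₂)/2 = 1.15895 × 10^8 m
Circular speed at r₁: v₁ = √(GM/r₁) = 3752.91 m/s
Transfer speed at r₁ (periapsis): v₁ₜ = √(GM(2/r₁ − 1/a_t)) = 4906.56 m/s
(a) ΔV₁ = v₁ₜ − v₁ = 1153.66 m/s ≈ 1.154 km/s
Circular speed at r₂: v₂ = √(GM/r₂) = 1547.66 m/s
Transfer speed at r₂ (apoapsis): v₂ₜ = √(GM(2/r₂ − 1/a_t)) = 834.438 m/s
(b) ΔV₂ = v₂ − v₂ₜ = 713.223 m/s ≈ 713.2 m/s
(c) ΔV_total = ΔV₁ + ΔV₂ = 1866.88 m/s ≈ 1.867 km/s

Final answer:
(a) ΔV₁ = 1.154 km/s
(b) ΔV₂ = 713.2 m/s
(c) ΔV_total = 1.867 km/s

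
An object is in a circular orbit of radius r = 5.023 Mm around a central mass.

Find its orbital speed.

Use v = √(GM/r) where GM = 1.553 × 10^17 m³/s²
r = 5.023 Mm = 5.023 × 10^6 m
GM = 1.553 × 10^17 m³/s²
GM/r = (1.553 × 10^17) / (5.023 × 10^6) = 3.09178 × 10^10 m²/s²
v = √(GM/r) = 175835 m/s ≈ 175.8 km/s

Final answer: 175.8 km/s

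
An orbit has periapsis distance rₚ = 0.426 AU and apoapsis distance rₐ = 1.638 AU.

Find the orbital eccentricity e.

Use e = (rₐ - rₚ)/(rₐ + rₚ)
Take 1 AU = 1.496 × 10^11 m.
rₚ = 0.426 AU = 6.37296 × 10^10 m
rₐ = 1.638 AU = 2.45045 × 10^11 m
rₐ − rₚ = 1.81315 × 10^11 m
rₐ + rₚ = 3.08774 × 10^11 m
e = (rₐ − rₚ)/(rₐ + rₚ) = 0.587209

Final answer: e = 0.5872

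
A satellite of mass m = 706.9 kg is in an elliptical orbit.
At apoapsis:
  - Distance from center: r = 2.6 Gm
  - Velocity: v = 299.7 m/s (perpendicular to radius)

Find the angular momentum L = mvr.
r = 2.6 Gm = 2.6 × 10^9 m
v = 299.7 m/s
vr = 299.7 × 2.6 × 10^9 = 7.7922 × 10^11 m²/s
L = m × vr = 706.9 × 7.7922 × 10^11 = 5.50831 × 10^14 kg·m²/s ≈ 5.508 × 10^14 kg·m²/s

Final answer: L = 5.508 × 10^14 kg·m²/s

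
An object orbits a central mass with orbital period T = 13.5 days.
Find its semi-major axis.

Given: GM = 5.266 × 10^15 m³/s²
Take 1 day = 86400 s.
T = 13.5 days = 1.1664 × 10^6 s
GM = 5.266 × 10^15 m³/s²
Kepler's third law: a³ = GM T² / (4π²)
T² = 1.36049 × 10^12 s²
a³ = (5.266 × 10^15) × (1.36049 × 10^12) / (4π²) = 1.81475 × 10^26 m³
a = (a³)^(1/3) = 5.66159 × 10^8 m ≈ 566.2 Mm

Final answer: 566.2 Mm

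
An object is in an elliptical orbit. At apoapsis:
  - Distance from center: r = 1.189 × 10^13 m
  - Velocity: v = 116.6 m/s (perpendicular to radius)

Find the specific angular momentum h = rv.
r = 1.189 × 10^13 m
v = 116.6 m/s
h = rv = 1.189 × 10^13 × 116.6 = 1.38637 × 10^15 m²/s ≈ 1.386 × 10^15 m²/s

Final answer: h = 1.386 × 10^15 m²/s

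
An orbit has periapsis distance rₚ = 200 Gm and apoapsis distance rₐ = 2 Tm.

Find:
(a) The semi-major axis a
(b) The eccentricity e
rₚ = 200 Gm = 2 × 10^11 m
rₐ = 2 Tm = 2 × 10^12 m
(a) a = (rₚ + rₐ)/2 = 1.1 × 10^12 m ≈ 1.1 Tm
(b) e = (rₐ − rₚ)/(rₐ + rₚ) = (1.8 × 10^12) / (2.2 × 10^12) = 0.818182

Final answer:
(a) a = 1.1 Tm
(b) e = 0.8182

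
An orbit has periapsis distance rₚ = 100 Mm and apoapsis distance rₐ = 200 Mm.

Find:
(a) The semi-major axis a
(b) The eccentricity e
rₚ = 100 Mm = 1 × 10^8 m
rₐ = 200 Mm = 2 × 10^8 m
(a) a = (rₚ + rₐ)/2 = 1.5 × 10^8 m ≈ 150 Mm
(b) e = (rₐ − rₚ)/(rₐ + rₚ) = (1 × 10^8) / (3 × 10^8) = 0.333333

Final answer:
(a) a = 150 Mm
(b) e = 0.3333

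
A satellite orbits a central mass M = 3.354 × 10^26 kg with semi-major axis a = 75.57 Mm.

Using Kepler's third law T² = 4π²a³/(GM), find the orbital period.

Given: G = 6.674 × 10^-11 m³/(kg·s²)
M = 3.354 × 10^26 kg
GM = G × M = 6.674 × 10^-11 × 3.354 × 10^26 = 2.23846 × 10^16 m³/s²
a = 75.57 Mm = 7.557 × 10^7 m
a³ = 4.31567 × 10^23 m³
T = 2π √(a³/GM) = 2π √((4.31567 × 10^23) / (2.23846 × 10^16)) = 2π × 4390.86 s
T = 27588.6 s ≈ 7.663 hours

Final answer: 7.663 hours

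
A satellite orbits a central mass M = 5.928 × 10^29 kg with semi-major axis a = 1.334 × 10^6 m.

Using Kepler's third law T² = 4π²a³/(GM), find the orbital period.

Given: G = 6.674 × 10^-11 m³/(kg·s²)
M = 5.928 × 10^29 kg
GM = G × M = 6.674 × 10^-11 × 5.928 × 10^29 = 3.95635 × 10^19 m³/s²
a = 1.334 × 10^6 m
a³ = 2.37393 × 10^18 m³
T = 2π √(a³/GM) = 2π √((2.37393 × 10^18) / (3.95635 × 10^19)) = 2π × 0.244955 s
T = 1.5391 s ≈ 1.539 seconds

Final answer: 1.539 seconds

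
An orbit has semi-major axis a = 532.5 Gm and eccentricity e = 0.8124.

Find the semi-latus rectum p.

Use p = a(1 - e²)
a = 532.5 Gm = 5.325 × 10^11 m
e = 0.8124,  e² = 0.659994,  1 − e² = 0.340006
p = a(1 − e²) = 5.325 × 10^11 m × 0.340006 = 1.81053 × 10^11 m ≈ 181.1 Gm

Final answer: p = 181.1 Gm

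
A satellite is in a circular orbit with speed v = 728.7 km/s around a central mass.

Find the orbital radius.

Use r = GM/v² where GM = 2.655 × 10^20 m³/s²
v = 728.7 km/s = 728700 m/s
GM = 2.655 × 10^20 m³/s²
v² = 5.31004 × 10^11 m²/s²
r = GM/v² = (2.655 × 10^20) / (5.31004 × 10^11) = 4.99997 × 10^8 m ≈ 500 Mm

Final answer: 500 Mm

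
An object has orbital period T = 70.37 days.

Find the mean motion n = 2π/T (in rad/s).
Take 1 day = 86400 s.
T = 70.37 days = 6.07997 × 10^6 s
n = 2π / (6.07997 × 10^6 s) = 1.03342 × 10^-6 rad/s ≈ 1.033 × 10^-6 rad/s

Final answer: n = 1.033 × 10^-6 rad/s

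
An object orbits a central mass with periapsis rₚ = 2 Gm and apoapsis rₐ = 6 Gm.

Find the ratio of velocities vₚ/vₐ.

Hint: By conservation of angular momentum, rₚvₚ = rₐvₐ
rₚ = 2 Gm = 2 × 10^9 m
rₐ = 6 Gm = 6 × 10^9 m
rₚvₚ = rₐvₐ  ⇒  vₚ/vₐ = rₐ/rₚ
vₚ/vₐ = (6 × 10^9) / (2 × 10^9) = 3

Final answer: vₚ/vₐ = 3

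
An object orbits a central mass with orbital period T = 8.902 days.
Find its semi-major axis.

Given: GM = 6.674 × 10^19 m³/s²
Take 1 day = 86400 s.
T = 8.902 days = 769133 s
GM = 6.674 × 10^19 m³/s²
Kepler's third law: a³ = GM T² / (4π²)
T² = 5.91565 × 10^11 s²
a³ = (6.674 × 10^19) × (5.91565 × 10^11) / (4π²) = 1.00007 × 10^30 m³
a = (a³)^(1/3) = 1.00002 × 10^10 m ≈ 10 Gm

Final answer: 10 Gm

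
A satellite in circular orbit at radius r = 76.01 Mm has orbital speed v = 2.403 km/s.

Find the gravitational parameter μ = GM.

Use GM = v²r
r = 76.01 Mm = 7.601 × 10^7 m
v = 2.403 km/s = 2403 m/s
v² = 5.77441 × 10^6 m²/s²
GM = v²r = 5.77441 × 10^6 × 7.601 × 10^7 = 4.38913 × 10^14 m³/s²
GM ≈ 4.389 × 10^14 m³/s²

Final answer: GM = 4.389 × 10^14 m³/s²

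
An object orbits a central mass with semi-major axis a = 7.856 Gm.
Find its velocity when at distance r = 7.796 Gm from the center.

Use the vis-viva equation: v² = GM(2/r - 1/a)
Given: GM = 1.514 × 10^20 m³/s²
a = 7.856 Gm = 7.856 × 10^9 m
r = 7.796 Gm = 7.796 × 10^9 m
GM = 1.514 × 10^20 m³/s²
2/r − 1/a = 2.56542 × 10^-10 − 1.27291 × 10^-10 = 1.29251 × 10^-10 m⁻¹
v² = GM (2/r − 1/a) = 1.95685 × 10^10 m²/s²
v = 139888 m/s ≈ 139.9 km/s

Final answer: 139.9 km/s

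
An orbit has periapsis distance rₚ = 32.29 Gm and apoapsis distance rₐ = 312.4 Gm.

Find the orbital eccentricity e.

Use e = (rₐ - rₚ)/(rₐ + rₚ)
rₚ = 32.29 Gm = 3.229 × 10^10 m
rₐ = 312.4 Gm = 3.124 × 10^11 m
rₐ − rₚ = 2.8011 × 10^11 m
rₐ + rₚ = 3.4469 × 10^11 m
e = (rₐ − rₚ)/(rₐ + rₚ) = 0.812643

Final answer: e = 0.8126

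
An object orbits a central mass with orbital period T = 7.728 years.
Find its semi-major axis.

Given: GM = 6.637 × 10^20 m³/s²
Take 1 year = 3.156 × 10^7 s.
T = 7.728 years = 2.43896 × 10^8 s
GM = 6.637 × 10^20 m³/s²
Kepler's third law: a³ = GM T² / (4π²)
T² = 5.94851 × 10^16 s²
a³ = (6.637 × 10^20) × (5.94851 × 10^16) / (4π²) = 1.00005 × 10^36 m³
a = (a³)^(1/3) = 1.00002 × 10^12 m ≈ 1 Tm

Final answer: 1 Tm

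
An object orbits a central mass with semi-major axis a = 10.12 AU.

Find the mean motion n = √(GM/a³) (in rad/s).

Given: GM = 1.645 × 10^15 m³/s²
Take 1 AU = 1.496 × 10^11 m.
a = 10.12 AU = 1.51395 × 10^12 m
GM = 1.645 × 10^15 m³/s²
a³ = 3.47005 × 10^36 m³
GM/a³ = (1.645 × 10^15) / (3.47005 × 10^36) = 4.74056 × 10^-22 s⁻²
n = √(GM/a³) = 2.17728 × 10^-11 rad/s ≈ 2.177 × 10^-11 rad/s

Final answer: n = 2.177 × 10^-11 rad/s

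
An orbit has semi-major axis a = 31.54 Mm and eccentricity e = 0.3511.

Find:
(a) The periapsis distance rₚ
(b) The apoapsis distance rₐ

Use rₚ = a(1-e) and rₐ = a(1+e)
a = 31.54 Mm = 3.154 × 10^7 m
e = 0.3511:  1 − e = 0.6489,  1 + e = 1.3511
(a) rₚ = a(1 − e) = 3.154 × 10^7 m × 0.6489 = 2.04663 × 10^7 m ≈ 20.47 Mm
(b) rₐ = a(1 + e) = 3.154 × 10^7 m × 1.3511 = 4.26137 × 10^7 m ≈ 42.61 Mm

Final answer:
(a) rₚ = 20.47 Mm
(b) rₐ = 42.61 Mm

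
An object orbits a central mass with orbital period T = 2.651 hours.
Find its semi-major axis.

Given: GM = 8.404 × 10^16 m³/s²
T = 2.651 hours = 9543.6 s
GM = 8.404 × 10^16 m³/s²
Kepler's third law: a³ = GM T² / (4π²)
T² = 9.10803 × 10^7 s²
a³ = (8.404 × 10^16) × (9.10803 × 10^7) / (4π²) = 1.93888 × 10^23 m³
a = (a³)^(1/3) = 5.78785 × 10^7 m ≈ 57.88 Mm

Final answer: 57.88 Mm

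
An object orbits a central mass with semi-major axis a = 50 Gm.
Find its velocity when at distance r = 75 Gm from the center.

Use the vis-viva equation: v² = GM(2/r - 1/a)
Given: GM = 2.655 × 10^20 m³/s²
a = 50 Gm = 5 × 10^10 m
r = 75 Gm = 7.5 × 10^10 m
GM = 2.655 × 10^20 m³/s²
2/r − 1/a = 2.66667 × 10^-11 − 2 × 10^-11 = 6.66667 × 10^-12 m⁻¹
v² = GM (2/r − 1/a) = 1.77 × 10^9 m²/s²
v = 42071.4 m/s ≈ 42.07 km/s

Final answer: 42.07 km/s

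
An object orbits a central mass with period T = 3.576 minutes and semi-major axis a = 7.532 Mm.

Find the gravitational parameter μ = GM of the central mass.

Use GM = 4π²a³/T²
T = 3.576 minutes = 214.56 s
a = 7.532 Mm = 7.532 × 10^6 m
a³ = 4.27298 × 10^20 m³
T² = 46036 s²
GM = 4π² × (4.27298 × 10^20) / 46036 = 3.66432 × 10^17 m³/s²
GM ≈ 3.664 × 10^17 m³/s²

Final answer: GM = 3.664 × 10^17 m³/s²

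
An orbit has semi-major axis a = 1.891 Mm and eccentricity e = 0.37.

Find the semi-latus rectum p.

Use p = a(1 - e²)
a = 1.891 Mm = 1.891 × 10^6 m
e = 0.37,  e² = 0.1369,  1 − e² = 0.8631
p = a(1 − e²) = 1.891 × 10^6 m × 0.8631 = 1.63212 × 10^6 m ≈ 1.632 Mm

Final answer: p = 1.632 Mm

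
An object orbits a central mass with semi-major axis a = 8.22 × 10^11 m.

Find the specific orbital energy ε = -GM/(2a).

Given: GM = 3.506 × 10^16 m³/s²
a = 8.22 × 10^11 m
GM = 3.506 × 10^16 m³/s²
2a = 1.644 × 10^12 m
ε = −GM/(2a) = -21326 J/kg ≈ -21.33 kJ/kg

Final answer: -21.33 kJ/kg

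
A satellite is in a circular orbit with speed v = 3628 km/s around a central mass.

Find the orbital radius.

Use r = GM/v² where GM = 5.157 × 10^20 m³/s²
v = 3628 km/s = 3.628 × 10^6 m/s
GM = 5.157 × 10^20 m³/s²
v² = 1.31624 × 10^13 m²/s²
r = GM/v² = (5.157 × 10^20) / (1.31624 × 10^13) = 3.91798 × 10^7 m ≈ 39.18 Mm

Final answer: 39.18 Mm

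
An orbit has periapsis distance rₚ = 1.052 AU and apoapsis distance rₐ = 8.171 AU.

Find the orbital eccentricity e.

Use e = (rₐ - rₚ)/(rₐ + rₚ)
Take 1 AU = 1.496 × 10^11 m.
rₚ = 1.052 AU = 1.57379 × 10^11 m
rₐ = 8.171 AU = 1.22238 × 10^12 m
rₐ − rₚ = 1.065 × 10^12 m
rₐ + rₚ = 1.37976 × 10^12 m
e = (rₐ − rₚ)/(rₐ + rₚ) = 0.771875

Final answer: e = 0.7719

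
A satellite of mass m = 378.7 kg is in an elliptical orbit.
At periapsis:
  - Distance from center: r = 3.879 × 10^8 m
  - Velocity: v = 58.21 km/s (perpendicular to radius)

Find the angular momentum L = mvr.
r = 3.879 × 10^8 m
v = 58.21 km/s = 58210 m/s
vr = 58210 × 3.879 × 10^8 = 2.25797 × 10^13 m²/s
L = m × vr = 378.7 × 2.25797 × 10^13 = 8.55092 × 10^15 kg·m²/s ≈ 8.551 × 10^15 kg·m²/s

Final answer: L = 8.551 × 10^15 kg·m²/s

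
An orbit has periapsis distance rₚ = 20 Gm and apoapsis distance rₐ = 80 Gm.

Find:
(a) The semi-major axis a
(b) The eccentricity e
rₚ = 20 Gm = 2 × 10^10 m
rₐ = 80 Gm = 8 × 10^10 m
(a) a = (rₚ + rₐ)/2 = 5 × 10^10 m ≈ 50 Gm
(b) e = (rₐ − rₚ)/(rₐ + rₚ) = (6 × 10^10) / (1 × 10^11) = 0.6

Final answer:
(a) a = 50 Gm
(b) e = 0.6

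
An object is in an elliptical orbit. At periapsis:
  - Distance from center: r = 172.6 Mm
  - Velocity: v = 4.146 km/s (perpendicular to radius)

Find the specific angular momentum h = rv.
r = 172.6 Mm = 1.726 × 10^8 m
v = 4.146 km/s = 4146 m/s
h = rv = 1.726 × 10^8 × 4146 = 7.156 × 10^11 m²/s ≈ 7.156 × 10^11 m²/s

Final answer: h = 7.156 × 10^11 m²/s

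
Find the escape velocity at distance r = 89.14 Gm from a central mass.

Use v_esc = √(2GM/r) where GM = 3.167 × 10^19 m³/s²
r = 89.14 Gm = 8.914 × 10^10 m
GM = 3.167 × 10^19 m³/s²
2GM/r = 2 × (3.167 × 10^19) / (8.914 × 10^10) = 7.10568 × 10^8 m²/s²
v_esc = √(2GM/r) = 26656.5 m/s ≈ 26.66 km/s

Final answer: 26.66 km/s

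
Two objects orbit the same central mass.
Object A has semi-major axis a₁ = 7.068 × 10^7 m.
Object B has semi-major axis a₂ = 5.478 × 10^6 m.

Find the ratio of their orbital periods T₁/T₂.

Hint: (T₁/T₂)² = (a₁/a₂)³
a₁ = 7.068 × 10^7 m
a₂ = 5.478 × 10^6 m
a₁/a₂ = 12.9025
T₁/T₂ = (a₁/a₂)^(3/2) = (12.9025)^1.5 = 46.3459

Final answer: T₁/T₂ = 46.35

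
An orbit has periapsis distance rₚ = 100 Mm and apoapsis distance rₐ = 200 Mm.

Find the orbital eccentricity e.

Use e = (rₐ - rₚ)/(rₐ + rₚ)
rₚ = 100 Mm = 1 × 10^8 m
rₐ = 200 Mm = 2 × 10^8 m
rₐ − rₚ = 1 × 10^8 m
rₐ + rₚ = 3 × 10^8 m
e = (rₐ − rₚ)/(rₐ + rₚ) = 0.333333

Final answer: e = 0.3333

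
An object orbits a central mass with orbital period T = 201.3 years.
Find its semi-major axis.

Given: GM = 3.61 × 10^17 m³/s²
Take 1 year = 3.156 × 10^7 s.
T = 201.3 years = 6.35303 × 10^9 s
GM = 3.61 × 10^17 m³/s²
Kepler's third law: a³ = GM T² / (4π²)
T² = 4.0361 × 10^19 s²
a³ = (3.61 × 10^17) × (4.0361 × 10^19) / (4π²) = 3.6907 × 10^35 m³
a = (a³)^(1/3) = 7.17304 × 10^11 m ≈ 717.3 Gm

Final answer: 717.3 Gm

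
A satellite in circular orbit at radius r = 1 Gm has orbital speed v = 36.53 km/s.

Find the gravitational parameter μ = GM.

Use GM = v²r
r = 1 Gm = 1 × 10^9 m
v = 36.53 km/s = 36530 m/s
v² = 1.33444 × 10^9 m²/s²
GM = v²r = 1.33444 × 10^9 × 1 × 10^9 = 1.33444 × 10^18 m³/s²
GM ≈ 1.334 × 10^18 m³/s²

Final answer: GM = 1.334 × 10^18 m³/s²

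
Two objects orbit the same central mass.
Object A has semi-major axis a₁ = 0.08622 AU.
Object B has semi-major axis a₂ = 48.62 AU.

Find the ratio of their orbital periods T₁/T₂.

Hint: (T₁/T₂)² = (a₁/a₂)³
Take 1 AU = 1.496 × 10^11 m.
a₁ = 0.08622 AU = 1.28985 × 10^10 m
a₂ = 48.62 AU = 7.27355 × 10^12 m
a₁/a₂ = 0.00177334
T₁/T₂ = (a₁/a₂)^(3/2) = (0.00177334)^1.5 = 7.46775 × 10^-5

Final answer: T₁/T₂ = 7.468 × 10^-5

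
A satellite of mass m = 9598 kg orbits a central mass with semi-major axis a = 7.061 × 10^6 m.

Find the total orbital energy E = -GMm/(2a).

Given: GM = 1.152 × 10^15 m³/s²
a = 7.061 × 10^6 m
GM = 1.152 × 10^15 m³/s²
2a = 1.4122 × 10^7 m
GMm = 1.152 × 10^15 × 9598 = 1.10569 × 10^19 m³·kg/s²
E = −GMm/(2a) = -7.82955 × 10^11 J ≈ -783 GJ

Final answer: -783 GJ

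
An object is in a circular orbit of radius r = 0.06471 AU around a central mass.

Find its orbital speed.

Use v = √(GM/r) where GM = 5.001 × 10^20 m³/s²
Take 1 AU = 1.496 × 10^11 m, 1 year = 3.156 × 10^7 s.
r = 0.06471 AU = 9.68062 × 10^9 m
GM = 5.001 × 10^20 m³/s²
GM/r = (5.001 × 10^20) / (9.68062 × 10^9) = 5.16599 × 10^10 m²/s²
v = √(GM/r) = 227288 m/s ≈ 47.95 AU/year

Final answer: 47.95 AU/year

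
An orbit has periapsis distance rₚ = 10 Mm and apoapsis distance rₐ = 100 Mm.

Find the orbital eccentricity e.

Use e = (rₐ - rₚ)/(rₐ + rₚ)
rₚ = 10 Mm = 1 × 10^7 m
rₐ = 100 Mm = 1 × 10^8 m
rₐ − rₚ = 9 × 10^7 m
rₐ + rₚ = 1.1 × 10^8 m
e = (rₐ − rₚ)/(rₐ + rₚ) = 0.818182

Final answer: e = 0.8182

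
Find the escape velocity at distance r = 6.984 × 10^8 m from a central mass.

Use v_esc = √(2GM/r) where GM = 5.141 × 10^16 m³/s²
r = 6.984 × 10^8 m
GM = 5.141 × 10^16 m³/s²
2GM/r = 2 × (5.141 × 10^16) / (6.984 × 10^8) = 1.47222 × 10^8 m²/s²
v_esc = √(2GM/r) = 12133.5 m/s ≈ 12.13 km/s

Final answer: 12.13 km/s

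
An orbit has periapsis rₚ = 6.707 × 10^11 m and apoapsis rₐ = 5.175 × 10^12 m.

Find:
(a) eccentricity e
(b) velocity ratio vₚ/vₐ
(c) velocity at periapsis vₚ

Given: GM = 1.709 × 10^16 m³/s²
rₚ = 6.707 × 10^11 m
rₐ = 5.175 × 10^12 m
GM = 1.709 × 10^16 m³/s²
a = (rₚ + rₐ)/2 = 2.92285 × 10^12 m
e = (rₐ − rₚ)/(rₐ + rₚ) = (4.5043 × 10^12) / (5.8457 × 10^12) = 0.770532
(a) e = 0.770532 ≈ 0.7705
(b) vₚ/vₐ = rₐ/rₚ (angular momentum) = (5.175 × 10^12) / (6.707 × 10^11) = 7.71582 ≈ 7.716
(c) vₚ² = GM (2/rₚ − 1/a) = 1.709 × 10^16 × (2.98196 × 10^-12 − 3.42132 × 10^-13) = 45114.6 m²/s²;  vₚ = 212.402 m/s ≈ 212.4 m/s

Final answer:
(a) eccentricity e = 0.7705
(b) velocity ratio vₚ/vₐ = 7.716
(c) velocity at periapsis vₚ = 212.4 m/s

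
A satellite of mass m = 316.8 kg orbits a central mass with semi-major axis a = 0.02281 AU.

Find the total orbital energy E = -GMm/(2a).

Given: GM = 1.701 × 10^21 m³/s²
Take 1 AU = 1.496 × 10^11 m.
a = 0.02281 AU = 3.41238 × 10^9 m
GM = 1.701 × 10^21 m³/s²
2a = 6.82475 × 10^9 m
GMm = 1.701 × 10^21 × 316.8 = 5.38877 × 10^23 m³·kg/s²
E = −GMm/(2a) = -7.89592 × 10^13 J ≈ -78.96 TJ

Final answer: -78.96 TJ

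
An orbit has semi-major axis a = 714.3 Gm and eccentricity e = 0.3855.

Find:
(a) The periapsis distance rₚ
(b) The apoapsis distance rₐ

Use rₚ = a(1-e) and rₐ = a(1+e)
a = 714.3 Gm = 7.143 × 10^11 m
e = 0.3855:  1 − e = 0.6145,  1 + e = 1.3855
(a) rₚ = a(1 − e) = 7.143 × 10^11 m × 0.6145 = 4.38937 × 10^11 m ≈ 438.9 Gm
(b) rₐ = a(1 + e) = 7.143 × 10^11 m × 1.3855 = 9.89663 × 10^11 m ≈ 989.7 Gm

Final answer:
(a) rₚ = 438.9 Gm
(b) rₐ = 989.7 Gm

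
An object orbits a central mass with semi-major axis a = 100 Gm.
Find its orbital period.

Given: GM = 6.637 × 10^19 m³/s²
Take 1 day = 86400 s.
a = 100 Gm = 1 × 10^11 m
GM = 6.637 × 10^19 m³/s²
a³ = 1 × 10^33 m³
T = 2π √(a³/GM) = 2π √((1 × 10^33) / (6.637 × 10^19)) = 2π × 3.88163 × 10^6 s
T = 2.4389 × 10^7 s ≈ 282.3 days

Final answer: 282.3 days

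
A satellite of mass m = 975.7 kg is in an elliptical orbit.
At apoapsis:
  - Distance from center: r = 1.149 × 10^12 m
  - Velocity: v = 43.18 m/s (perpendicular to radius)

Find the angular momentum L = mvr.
r = 1.149 × 10^12 m
v = 43.18 m/s
vr = 43.18 × 1.149 × 10^12 = 4.96138 × 10^13 m²/s
L = m × vr = 975.7 × 4.96138 × 10^13 = 4.84082 × 10^16 kg·m²/s ≈ 4.841 × 10^16 kg·m²/s

Final answer: L = 4.841 × 10^16 kg·m²/s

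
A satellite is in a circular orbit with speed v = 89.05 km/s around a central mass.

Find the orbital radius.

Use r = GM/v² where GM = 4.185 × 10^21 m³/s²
v = 89.05 km/s = 89050 m/s
GM = 4.185 × 10^21 m³/s²
v² = 7.9299 × 10^9 m²/s²
r = GM/v² = (4.185 × 10^21) / (7.9299 × 10^9) = 5.27749 × 10^11 m ≈ 527.7 Gm

Final answer: 527.7 Gm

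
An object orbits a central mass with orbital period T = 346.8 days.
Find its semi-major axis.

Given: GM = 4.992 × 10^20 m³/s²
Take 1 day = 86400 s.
T = 346.8 days = 2.99635 × 10^7 s
GM = 4.992 × 10^20 m³/s²
Kepler's third law: a³ = GM T² / (4π²)
T² = 8.97813 × 10^14 s²
a³ = (4.992 × 10^20) × (8.97813 × 10^14) / (4π²) = 1.13527 × 10^34 m³
a = (a³)^(1/3) = 2.2475 × 10^11 m ≈ 2.248 × 10^11 m

Final answer: 2.248 × 10^11 m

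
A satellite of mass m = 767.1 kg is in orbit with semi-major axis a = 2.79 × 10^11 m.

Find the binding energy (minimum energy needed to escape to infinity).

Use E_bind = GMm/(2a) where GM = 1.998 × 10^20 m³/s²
a = 2.79 × 10^11 m
GM = 1.998 × 10^20 m³/s²
m = 767.1 kg
GMm = 1.998 × 10^20 × 767.1 = 1.53267 × 10^23 m³·kg/s²
2a = 5.58 × 10^11 m
E_bind = GMm/(2a) = 2.74671 × 10^11 J ≈ 274.7 GJ

Final answer: 274.7 GJ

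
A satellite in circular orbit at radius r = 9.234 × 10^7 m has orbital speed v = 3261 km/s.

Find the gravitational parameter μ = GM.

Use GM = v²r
r = 9.234 × 10^7 m
v = 3261 km/s = 3.261 × 10^6 m/s
v² = 1.06341 × 10^13 m²/s²
GM = v²r = 1.06341 × 10^13 × 9.234 × 10^7 = 9.81955 × 10^20 m³/s²
GM ≈ 9.82 × 10^20 m³/s²

Final answer: GM = 9.82 × 10^20 m³/s²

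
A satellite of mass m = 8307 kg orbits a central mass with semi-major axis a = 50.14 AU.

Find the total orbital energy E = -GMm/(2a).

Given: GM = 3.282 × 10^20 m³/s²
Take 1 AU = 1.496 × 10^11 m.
a = 50.14 AU = 7.50094 × 10^12 m
GM = 3.282 × 10^20 m³/s²
2a = 1.50019 × 10^13 m
GMm = 3.282 × 10^20 × 8307 = 2.72636 × 10^24 m³·kg/s²
E = −GMm/(2a) = -1.81734 × 10^11 J ≈ -181.7 GJ

Final answer: -181.7 GJ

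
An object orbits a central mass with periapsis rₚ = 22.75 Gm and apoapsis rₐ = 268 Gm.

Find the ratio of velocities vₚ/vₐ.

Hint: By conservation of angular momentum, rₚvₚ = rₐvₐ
rₚ = 22.75 Gm = 2.275 × 10^10 m
rₐ = 268 Gm = 2.68 × 10^11 m
rₚvₚ = rₐvₐ  ⇒  vₚ/vₐ = rₐ/rₚ
vₚ/vₐ = (2.68 × 10^11) / (2.275 × 10^10) = 11.7802

Final answer: vₚ/vₐ = 11.78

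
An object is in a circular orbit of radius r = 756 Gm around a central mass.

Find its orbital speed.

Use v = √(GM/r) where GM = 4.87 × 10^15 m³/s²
r = 756 Gm = 7.56 × 10^11 m
GM = 4.87 × 10^15 m³/s²
GM/r = (4.87 × 10^15) / (7.56 × 10^11) = 6441.8 m²/s²
v = √(GM/r) = 80.2608 m/s ≈ 80.26 m/s

Final answer: 80.26 m/s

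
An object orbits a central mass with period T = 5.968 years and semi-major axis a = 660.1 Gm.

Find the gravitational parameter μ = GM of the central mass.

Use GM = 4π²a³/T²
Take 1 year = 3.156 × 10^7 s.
T = 5.968 years = 1.8835 × 10^8 s
a = 660.1 Gm = 6.601 × 10^11 m
a³ = 2.87627 × 10^35 m³
T² = 3.54758 × 10^16 s²
GM = 4π² × (2.87627 × 10^35) / (3.54758 × 10^16) = 3.20079 × 10^20 m³/s²
GM ≈ 3.201 × 10^20 m³/s²

Final answer: GM = 3.201 × 10^20 m³/s²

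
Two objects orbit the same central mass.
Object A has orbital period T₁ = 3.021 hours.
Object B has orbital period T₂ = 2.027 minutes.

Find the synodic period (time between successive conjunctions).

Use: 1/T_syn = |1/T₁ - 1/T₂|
T₁ = 3.021 hours = 10875.6 s
T₂ = 2.027 minutes = 121.62 s
1/T₁ = 9.19489 × 10^-5 s⁻¹
1/T₂ = 0.00822233 s⁻¹
|1/T₁ − 1/T₂| = 0.00813038 s⁻¹
T_syn = 1 / |1/T₁ − 1/T₂| = 122.995 s ≈ 2.05 minutes

Final answer: T_syn = 2.05 minutes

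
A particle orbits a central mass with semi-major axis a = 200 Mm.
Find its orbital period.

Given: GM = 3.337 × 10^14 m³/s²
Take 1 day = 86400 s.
a = 200 Mm = 2 × 10^8 m
GM = 3.337 × 10^14 m³/s²
a³ = 8 × 10^24 m³
T = 2π √(a³/GM) = 2π √((8 × 10^24) / (3.337 × 10^14)) = 2π × 154834 s
T = 972852 s ≈ 11.26 days

Final answer: 11.26 days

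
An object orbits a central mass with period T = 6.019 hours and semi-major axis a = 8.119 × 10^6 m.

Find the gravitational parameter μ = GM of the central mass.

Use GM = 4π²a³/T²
T = 6.019 hours = 21668.4 s
a = 8.119 × 10^6 m
a³ = 5.3519 × 10^20 m³
T² = 4.6952 × 10^8 s²
GM = 4π² × (5.3519 × 10^20) / (4.6952 × 10^8) = 4.50001 × 10^13 m³/s²
GM ≈ 4.5 × 10^13 m³/s²

Final answer: GM = 4.5 × 10^13 m³/s²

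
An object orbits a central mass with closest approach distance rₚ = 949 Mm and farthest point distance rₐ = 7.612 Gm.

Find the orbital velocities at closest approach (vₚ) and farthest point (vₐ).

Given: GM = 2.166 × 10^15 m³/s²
rₚ = 949 Mm = 9.49 × 10^8 m
rₐ = 7.612 Gm = 7.612 × 10^9 m
GM = 2.166 × 10^15 m³/s²
a = (rₚ + rₐ)/2 = 4.2805 × 10^9 m
Vis-viva: v² = GM (2/r − 1/a)
vₚ² = 2.166 × 10^15 × (2.10748 × 10^-9 − 2.33618 × 10^-10) = 4.05879 × 10^6 m²/s²
vₚ = 2014.64 m/s ≈ 2.015 km/s
vₐ² = 2.166 × 10^15 × (2.62743 × 10^-10 − 2.33618 × 10^-10) = 63085.8 m²/s²
vₐ = 251.169 m/s ≈ 251.2 m/s

Final answer: vₚ = 2.015 km/s, vₐ = 251.2 m/s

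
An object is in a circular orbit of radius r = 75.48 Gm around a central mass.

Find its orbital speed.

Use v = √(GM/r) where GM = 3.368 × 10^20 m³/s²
r = 75.48 Gm = 7.548 × 10^10 m
GM = 3.368 × 10^20 m³/s²
GM/r = (3.368 × 10^20) / (7.548 × 10^10) = 4.46211 × 10^9 m²/s²
v = √(GM/r) = 66799 m/s ≈ 66.8 km/s

Final answer: 66.8 km/s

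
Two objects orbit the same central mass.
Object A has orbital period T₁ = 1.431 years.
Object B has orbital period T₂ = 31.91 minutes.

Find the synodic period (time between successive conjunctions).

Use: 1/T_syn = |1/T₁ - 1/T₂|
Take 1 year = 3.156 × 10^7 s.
T₁ = 1.431 years = 4.51624 × 10^7 s
T₂ = 31.91 minutes = 1914.6 s
1/T₁ = 2.21423 × 10^-8 s⁻¹
1/T₂ = 0.000522302 s⁻¹
|1/T₁ − 1/T₂| = 0.00052228 s⁻¹
T_syn = 1 / |1/T₁ − 1/T₂| = 1914.68 s ≈ 31.91 minutes

Final answer: T_syn = 31.91 minutes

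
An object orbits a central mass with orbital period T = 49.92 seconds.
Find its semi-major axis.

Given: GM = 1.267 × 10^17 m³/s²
T = 49.92 seconds
GM = 1.267 × 10^17 m³/s²
Kepler's third law: a³ = GM T² / (4π²)
T² = 2492.01 s²
a³ = (1.267 × 10^17) × 2492.01 / (4π²) = 7.99772 × 10^18 m³
a = (a³)^(1/3) = 1.99981 × 10^6 m ≈ 2 Mm

Final answer: 2 Mm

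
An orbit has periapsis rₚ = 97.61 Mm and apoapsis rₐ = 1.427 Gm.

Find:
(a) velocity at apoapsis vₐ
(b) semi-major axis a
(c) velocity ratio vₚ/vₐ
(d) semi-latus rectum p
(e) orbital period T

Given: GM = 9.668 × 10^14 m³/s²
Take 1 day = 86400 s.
rₚ = 97.61 Mm = 9.761 × 10^7 m
rₐ = 1.427 Gm = 1.427 × 10^9 m
GM = 9.668 × 10^14 m³/s²
a = (rₚ + rₐ)/2 = 7.62305 × 10^8 m
e = (rₐ − rₚ)/(rₐ + rₚ) = (1.32939 × 10^9) / (1.52461 × 10^9) = 0.871954
(a) vₐ² = GM (2/rₐ − 1/a) = 9.668 × 10^14 × (1.40154 × 10^-9 − 1.31181 × 10^-9) = 86751.7 m²/s²;  vₐ = 294.536 m/s ≈ 294.5 m/s
(b) a = 7.62305 × 10^8 m ≈ 762.3 Mm
(c) vₚ/vₐ = rₐ/rₚ (angular momentum) = (1.427 × 10^9) / (9.761 × 10^7) = 14.6194 ≈ 14.62
(d) 1 − e² = 0.239696;  p = a(1 − e²) = 7.62305 × 10^8 × 0.239696 = 1.82721 × 10^8 m ≈ 182.7 Mm
(e) a³ = 4.42982 × 10^26 m³;  T = 2π √(a³/GM) = 2π × 676900 s = 4.25309 × 10^6 s ≈ 49.23 days

Final answer:
(a) velocity at apoapsis vₐ = 294.5 m/s
(b) semi-major axis a = 762.3 Mm
(c) velocity ratio vₚ/vₐ = 14.62
(d) semi-latus rectum p = 182.7 Mm
(e) orbital period T = 49.23 days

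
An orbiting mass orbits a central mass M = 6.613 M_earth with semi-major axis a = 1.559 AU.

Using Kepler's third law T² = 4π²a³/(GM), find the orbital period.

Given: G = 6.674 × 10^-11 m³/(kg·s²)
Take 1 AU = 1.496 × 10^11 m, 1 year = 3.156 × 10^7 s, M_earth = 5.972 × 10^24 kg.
M = 6.613 M_earth = 3.94928 × 10^25 kg
GM = G × M = 6.674 × 10^-11 × 3.94928 × 10^25 = 2.63575 × 10^15 m³/s²
a = 1.559 AU = 2.33226 × 10^11 m
a³ = 1.26862 × 10^34 m³
T = 2π √(a³/GM) = 2π √((1.26862 × 10^34) / (2.63575 × 10^15)) = 2π × 2.19389 × 10^9 s
T = 1.37846 × 10^10 s ≈ 436.8 years

Final answer: 436.8 years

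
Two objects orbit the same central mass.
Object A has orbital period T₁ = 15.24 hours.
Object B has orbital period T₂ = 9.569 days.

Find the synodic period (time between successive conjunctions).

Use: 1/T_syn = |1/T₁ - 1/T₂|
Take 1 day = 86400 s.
T₁ = 15.24 hours = 54864 s
T₂ = 9.569 days = 826762 s
1/T₁ = 1.82269 × 10^-5 s⁻¹
1/T₂ = 1.20954 × 10^-6 s⁻¹
|1/T₁ − 1/T₂| = 1.70173 × 10^-5 s⁻¹
T_syn = 1 / |1/T₁ − 1/T₂| = 58763.6 s ≈ 16.32 hours

Final answer: T_syn = 16.32 hours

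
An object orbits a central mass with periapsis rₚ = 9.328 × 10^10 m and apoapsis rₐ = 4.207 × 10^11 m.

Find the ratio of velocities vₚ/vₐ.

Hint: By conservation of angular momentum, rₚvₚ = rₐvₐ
rₚ = 9.328 × 10^10 m
rₐ = 4.207 × 10^11 m
rₚvₚ = rₐvₐ  ⇒  vₚ/vₐ = rₐ/rₚ
vₚ/vₐ = (4.207 × 10^11) / (9.328 × 10^10) = 4.51008

Final answer: vₚ/vₐ = 4.51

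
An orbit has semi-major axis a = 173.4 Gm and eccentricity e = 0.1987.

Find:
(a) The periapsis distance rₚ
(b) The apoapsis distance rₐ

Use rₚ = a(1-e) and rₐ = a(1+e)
a = 173.4 Gm = 1.734 × 10^11 m
e = 0.1987:  1 − e = 0.8013,  1 + e = 1.1987
(a) rₚ = a(1 − e) = 1.734 × 10^11 m × 0.8013 = 1.38945 × 10^11 m ≈ 138.9 Gm
(b) rₐ = a(1 + e) = 1.734 × 10^11 m × 1.1987 = 2.07855 × 10^11 m ≈ 207.9 Gm

Final answer:
(a) rₚ = 138.9 Gm
(b) rₐ = 207.9 Gm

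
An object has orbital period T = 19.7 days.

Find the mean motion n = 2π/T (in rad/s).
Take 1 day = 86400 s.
T = 19.7 days = 1.70208 × 10^6 s
n = 2π / (1.70208 × 10^6 s) = 3.69147 × 10^-6 rad/s ≈ 3.691 × 10^-6 rad/s

Final answer: n = 3.691 × 10^-6 rad/s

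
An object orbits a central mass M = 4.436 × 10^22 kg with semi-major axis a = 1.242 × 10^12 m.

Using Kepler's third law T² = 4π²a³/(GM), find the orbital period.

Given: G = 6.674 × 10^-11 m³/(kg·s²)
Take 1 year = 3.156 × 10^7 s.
M = 4.436 × 10^22 kg
GM = G × M = 6.674 × 10^-11 × 4.436 × 10^22 = 2.96059 × 10^12 m³/s²
a = 1.242 × 10^12 m
a³ = 1.91586 × 10^36 m³
T = 2π √(a³/GM) = 2π √((1.91586 × 10^36) / (2.96059 × 10^12)) = 2π × 8.0444 × 10^11 s
T = 5.05444 × 10^12 s ≈ 1.602 × 10^5 years

Final answer: 1.602 × 10^5 years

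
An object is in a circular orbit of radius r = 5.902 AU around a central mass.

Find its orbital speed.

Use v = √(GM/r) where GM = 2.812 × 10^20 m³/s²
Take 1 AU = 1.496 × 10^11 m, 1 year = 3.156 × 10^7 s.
r = 5.902 AU = 8.82939 × 10^11 m
GM = 2.812 × 10^20 m³/s²
GM/r = (2.812 × 10^20) / (8.82939 × 10^11) = 3.18482 × 10^8 m²/s²
v = √(GM/r) = 17846.1 m/s ≈ 3.765 AU/year

Final answer: 3.765 AU/year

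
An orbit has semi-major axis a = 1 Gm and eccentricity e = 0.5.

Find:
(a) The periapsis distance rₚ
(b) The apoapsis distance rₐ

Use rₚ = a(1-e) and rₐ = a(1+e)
a = 1 Gm = 1 × 10^9 m
e = 0.5:  1 − e = 0.5,  1 + e = 1.5
(a) rₚ = a(1 − e) = 1 × 10^9 m × 0.5 = 5 × 10^8 m ≈ 500 Mm
(b) rₐ = a(1 + e) = 1 × 10^9 m × 1.5 = 1.5 × 10^9 m ≈ 1.5 Gm

Final answer:
(a) rₚ = 500 Mm
(b) rₐ = 1.5 Gm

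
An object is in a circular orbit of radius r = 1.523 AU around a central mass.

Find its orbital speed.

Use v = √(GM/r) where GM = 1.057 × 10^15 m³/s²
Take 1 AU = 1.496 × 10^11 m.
r = 1.523 AU = 2.27841 × 10^11 m
GM = 1.057 × 10^15 m³/s²
GM/r = (1.057 × 10^15) / (2.27841 × 10^11) = 4639.2 m²/s²
v = √(GM/r) = 68.1117 m/s ≈ 68.11 m/s

Final answer: 68.11 m/s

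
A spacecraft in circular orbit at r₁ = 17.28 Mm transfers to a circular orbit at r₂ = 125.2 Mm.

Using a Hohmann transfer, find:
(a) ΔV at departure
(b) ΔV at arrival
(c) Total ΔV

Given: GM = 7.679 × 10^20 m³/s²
r₁ = 17.28 Mm = 1.728 × 10^7 m
r₂ = 125.2 Mm = 1.252 × 10^8 m
GM = 7.679 × 10^20 m³/s²
Transfer ellipse: a_t = (r₁ + r₂)/2 = 7.124 × 10^7 m
Circular speed at r₁: v₁ = √(GM/r₁) = 6.66623 × 10^6 m/s
Transfer speed at r₁ (periapsis): v₁ₜ = √(GM(2/r₁ − 1/a_t)) = 8.83732 × 10^6 m/s
(a) ΔV₁ = v₁ₜ − v₁ = 2.17109 × 10^6 m/s ≈ 2171 km/s
Circular speed at r₂: v₂ = √(GM/r₂) = 2.47657 × 10^6 m/s
Transfer speed at r₂ (apoapsis): v₂ₜ = √(GM(2/r₂ − 1/a_t)) = 1.21972 × 10^6 m/s
(b) ΔV₂ = v₂ − v₂ₜ = 1.25685 × 10^6 m/s ≈ 1257 km/s
(c) ΔV_total = ΔV₁ + ΔV₂ = 3.42794 × 10^6 m/s ≈ 3428 km/s

Final answer:
(a) ΔV₁ = 2171 km/s
(b) ΔV₂ = 1257 km/s
(c) ΔV_total = 3428 km/s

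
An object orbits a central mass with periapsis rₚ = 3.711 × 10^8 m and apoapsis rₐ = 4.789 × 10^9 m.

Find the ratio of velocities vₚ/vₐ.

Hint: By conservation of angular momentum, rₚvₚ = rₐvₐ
rₚ = 3.711 × 10^8 m
rₐ = 4.789 × 10^9 m
rₚvₚ = rₐvₐ  ⇒  vₚ/vₐ = rₐ/rₚ
vₚ/vₐ = (4.789 × 10^9) / (3.711 × 10^8) = 12.9049

Final answer: vₚ/vₐ = 12.9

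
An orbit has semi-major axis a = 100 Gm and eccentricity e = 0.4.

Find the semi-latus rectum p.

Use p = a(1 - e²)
a = 100 Gm = 1 × 10^11 m
e = 0.4,  e² = 0.16,  1 − e² = 0.84
p = a(1 − e²) = 1 × 10^11 m × 0.84 = 8.4 × 10^10 m ≈ 84 Gm

Final answer: p = 84 Gm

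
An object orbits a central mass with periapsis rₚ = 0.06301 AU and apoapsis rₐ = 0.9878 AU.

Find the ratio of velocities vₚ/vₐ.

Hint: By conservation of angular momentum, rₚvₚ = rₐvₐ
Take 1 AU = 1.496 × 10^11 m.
rₚ = 0.06301 AU = 9.4263 × 10^9 m
rₐ = 0.9878 AU = 1.47775 × 10^11 m
rₚvₚ = rₐvₐ  ⇒  vₚ/vₐ = rₐ/rₚ
vₚ/vₐ = (1.47775 × 10^11) / (9.4263 × 10^9) = 15.6769

Final answer: vₚ/vₐ = 15.68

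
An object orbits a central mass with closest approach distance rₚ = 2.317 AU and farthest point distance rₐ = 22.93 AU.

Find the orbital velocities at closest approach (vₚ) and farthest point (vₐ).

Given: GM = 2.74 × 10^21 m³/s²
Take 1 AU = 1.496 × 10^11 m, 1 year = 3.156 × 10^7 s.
rₚ = 2.317 AU = 3.46623 × 10^11 m
rₐ = 22.93 AU = 3.43033 × 10^12 m
GM = 2.74 × 10^21 m³/s²
a = (rₚ + rₐ)/2 = 1.88848 × 10^12 m
Vis-viva: v² = GM (2/r − 1/a)
vₚ² = 2.74 × 10^21 × (5.76995 × 10^-12 − 5.29528 × 10^-13) = 1.43588 × 10^10 m²/s²
vₚ = 119828 m/s ≈ 25.28 AU/year
vₐ² = 2.74 × 10^21 × (5.83035 × 10^-13 − 5.29528 × 10^-13) = 1.46609 × 10^8 m²/s²
vₐ = 12108.2 m/s ≈ 2.554 AU/year

Final answer: vₚ = 25.28 AU/year, vₐ = 2.554 AU/year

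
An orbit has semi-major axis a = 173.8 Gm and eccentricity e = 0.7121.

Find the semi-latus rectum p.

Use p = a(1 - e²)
a = 173.8 Gm = 1.738 × 10^11 m
e = 0.7121,  e² = 0.507086,  1 − e² = 0.492914
p = a(1 − e²) = 1.738 × 10^11 m × 0.492914 = 8.56684 × 10^10 m ≈ 85.67 Gm

Final answer: p = 85.67 Gm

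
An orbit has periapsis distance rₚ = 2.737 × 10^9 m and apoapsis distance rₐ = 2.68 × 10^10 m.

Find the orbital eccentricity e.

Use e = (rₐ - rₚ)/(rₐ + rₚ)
rₚ = 2.737 × 10^9 m
rₐ = 2.68 × 10^10 m
rₐ − rₚ = 2.4063 × 10^10 m
rₐ + rₚ = 2.9537 × 10^10 m
e = (rₐ − rₚ)/(rₐ + rₚ) = 0.814673

Final answer: e = 0.8147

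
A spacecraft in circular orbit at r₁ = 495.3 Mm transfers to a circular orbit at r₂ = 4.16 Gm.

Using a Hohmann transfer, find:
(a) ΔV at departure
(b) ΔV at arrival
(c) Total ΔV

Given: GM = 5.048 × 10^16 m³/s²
r₁ = 495.3 Mm = 4.953 × 10^8 m
r₂ = 4.16 Gm = 4.16 × 10^9 m
GM = 5.048 × 10^16 m³/s²
Transfer ellipse: a_t = (r₁ + r₂)/2 = 2.32765 × 10^9 m
Circular speed at r₁: v₁ = √(GM/r₁) = 10095.4 m/s
Transfer speed at r₁ (periapsis): v₁ₜ = √(GM(2/r₁ − 1/a_t)) = 13496.3 m/s
(a) ΔV₁ = v₁ₜ − v₁ = 3400.81 m/s ≈ 3.401 km/s
Circular speed at r₂: v₂ = √(GM/r₂) = 3483.48 m/s
Transfer speed at r₂ (apoapsis): v₂ₜ = √(GM(2/r₂ − 1/a_t)) = 1606.9 m/s
(b) ΔV₂ = v₂ − v₂ₜ = 1876.58 m/s ≈ 1.877 km/s
(c) ΔV_total = ΔV₁ + ΔV₂ = 5277.39 m/s ≈ 5.277 km/s

Final answer:
(a) ΔV₁ = 3.401 km/s
(b) ΔV₂ = 1.877 km/s
(c) ΔV_total = 5.277 km/s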